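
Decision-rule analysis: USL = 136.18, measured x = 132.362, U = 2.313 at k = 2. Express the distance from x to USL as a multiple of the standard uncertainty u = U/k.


u = U / k = 2.313 / 2 = 1.1565
margin = |USL - x| = |136.18 - 132.362| = 3.818
z = margin / u = 3.818 / 1.1565
z = 3.3013

3.3013


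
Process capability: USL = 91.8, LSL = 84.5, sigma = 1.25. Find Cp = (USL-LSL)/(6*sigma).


Cp = (USL - LSL) / (6 * sigma)
= (91.8 - 84.5) / (6 * 1.25)
= 7.3000 / 7.5000
= 0.9733

0.9733


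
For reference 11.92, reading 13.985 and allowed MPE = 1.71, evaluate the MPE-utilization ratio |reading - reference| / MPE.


e = indication - reference = 13.985 - 11.92 = 2.0650
|e| = 2.0650
ratio = |e| / MPE = 2.0650 / 1.71
ratio = 1.2076

1.2076


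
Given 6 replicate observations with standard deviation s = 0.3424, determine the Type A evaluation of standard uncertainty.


u_A = s / sqrt(n)
u_A = 0.3424 / sqrt(6)
u_A = 0.3424 / 2.4494897
u_A = 0.1398

0.1398


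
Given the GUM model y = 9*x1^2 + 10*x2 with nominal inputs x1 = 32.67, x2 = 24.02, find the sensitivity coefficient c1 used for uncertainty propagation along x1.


y = 9*x1^2 + 10*x2
dy/dx1 = 2*9*x1
Evaluate at x1 = 32.67: c1 = 18 * 32.67
c1 = 588.0600

588.0600


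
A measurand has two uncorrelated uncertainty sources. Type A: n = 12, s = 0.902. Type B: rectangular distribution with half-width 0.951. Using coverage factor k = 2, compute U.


u_A = s / sqrt(n) = 0.902 / sqrt(12) = 0.26038497
u_B = half_width / sqrt(3) = 0.951 / sqrt(3) = 0.54906011
uc = sqrt(u_A^2 + u_B^2) = sqrt(0.26038497^2 + 0.54906011^2) = 0.60767371
U = k * uc = 2 * 0.60767371
U = 1.2153

1.2153


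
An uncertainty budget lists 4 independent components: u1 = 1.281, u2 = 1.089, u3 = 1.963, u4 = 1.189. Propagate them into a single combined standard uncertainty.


uc = sqrt(1.281^2 + 1.089^2 + 1.963^2 + 1.189^2)
uc = sqrt(8.093972)
uc = 2.8450

2.8450


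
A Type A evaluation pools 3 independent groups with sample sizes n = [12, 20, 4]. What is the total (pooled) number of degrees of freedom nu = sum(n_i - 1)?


nu = sum_i (n_i - 1)
nu = ((12 - 1) + (20 - 1) + (4 - 1))
nu = 11 + 19 + 3
nu = 33

33


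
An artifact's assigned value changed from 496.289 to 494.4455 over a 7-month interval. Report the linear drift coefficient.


rate = (v2 - v1) / months
= (494.4455 - 496.289) / 7
= -1.8435 / 7
= -0.2634

-0.2634


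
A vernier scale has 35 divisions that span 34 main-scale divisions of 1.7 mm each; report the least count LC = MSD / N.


LC = MSD / n_div
= 1.7 / 35
= 0.0486

0.0486


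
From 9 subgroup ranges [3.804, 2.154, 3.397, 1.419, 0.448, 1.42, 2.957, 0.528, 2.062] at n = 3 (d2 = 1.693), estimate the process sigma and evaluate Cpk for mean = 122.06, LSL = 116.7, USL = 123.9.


R_bar = (3.804 + 2.154 + 3.397 + 1.419 + 0.448 + 1.42 + 2.957 + 0.528 + 2.062) / 9 = 2.021
sigma = R_bar / d2 = 2.021 / 1.693 = 1.1937389
Cp = (USL - LSL)/(6*sigma) = (123.9 - 116.7)/(6*1.1937389) = 1.0052
Cpu = (123.9 - 122.06)/(3*1.1937389) = 0.5138
Cpl = (122.06 - 116.7)/(3*1.1937389) = 1.4967
Cpk = min(Cpu, Cpl) = 0.5138

0.5138


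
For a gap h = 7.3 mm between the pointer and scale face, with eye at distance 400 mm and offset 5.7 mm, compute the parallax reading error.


error = h * offset / d
= 7.3 * 5.7 / 400
= 0.1040

0.1040


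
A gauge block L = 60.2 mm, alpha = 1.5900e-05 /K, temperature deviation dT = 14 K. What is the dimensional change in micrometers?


dL = L * alpha * dT
= 60.2 * 1.5900e-05 * 14
= 0.0134005 mm
dL_um = 0.0134005 * 1000 = 13.4005 um

13.4005


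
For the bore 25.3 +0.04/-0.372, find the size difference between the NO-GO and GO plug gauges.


GO = nominal - lower_tol (smallest hole = maximum material condition)
GO = 25.3 - 0.372 = 24.928
NO-GO = nominal + upper_tol (largest hole = least material condition)
NO-GO = 25.3 + 0.04 = 25.34
spread = NO-GO - GO = 25.34 - 24.928 = 0.4120

0.4120


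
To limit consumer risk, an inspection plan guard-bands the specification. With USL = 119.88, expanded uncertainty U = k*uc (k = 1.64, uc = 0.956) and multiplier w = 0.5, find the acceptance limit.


U = k * uc = 1.64 * 0.956 = 1.56784
guard band g = w * U = 0.5 * 1.56784 = 0.78392
AL = USL - g = 119.88 - 0.78392
AL = 119.0961

119.0961


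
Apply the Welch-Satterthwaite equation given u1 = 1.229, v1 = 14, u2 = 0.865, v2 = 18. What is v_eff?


uc = sqrt(u1^2 + u2^2) = sqrt(1.229^2 + 0.865^2) = 1.5028859
v_eff = uc^4 / (u1^4/v1 + u2^4/v2)
= 1.5028859^4 / (1.229^4/14 + 0.865^4/18)
= 5.1015722 / 0.19406169
v_eff = 26.2884

26.2884


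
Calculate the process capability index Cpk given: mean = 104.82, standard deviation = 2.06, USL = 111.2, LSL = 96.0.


Cpu = (USL - mean) / (3*sigma) = (111.2 - 104.82) / (3*2.06) = 1.0324
Cpl = (mean - LSL) / (3*sigma) = (104.82 - 96.0) / (3*2.06) = 1.4272
Cpk = min(Cpu, Cpl) = 1.0324

1.0324


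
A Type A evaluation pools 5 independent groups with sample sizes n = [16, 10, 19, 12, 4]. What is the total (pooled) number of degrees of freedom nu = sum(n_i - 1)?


nu = sum_i (n_i - 1)
nu = ((16 - 1) + (10 - 1) + (19 - 1) + (12 - 1) + (4 - 1))
nu = 15 + 9 + 18 + 11 + 3
nu = 56

56


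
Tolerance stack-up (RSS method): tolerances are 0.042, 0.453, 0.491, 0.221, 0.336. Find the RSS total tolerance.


RSS = sqrt(0.042^2 + 0.453^2 + 0.491^2 + 0.221^2 + 0.336^2)
= sqrt(0.609791)
= 0.7809

0.7809


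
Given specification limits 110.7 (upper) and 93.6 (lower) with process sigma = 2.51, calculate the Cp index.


Cp = (USL - LSL) / (6 * sigma)
= (110.7 - 93.6) / (6 * 2.51)
= 17.1000 / 15.0600
= 1.1355

1.1355


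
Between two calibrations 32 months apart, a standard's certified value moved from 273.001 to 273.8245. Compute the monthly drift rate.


rate = (v2 - v1) / months
= (273.8245 - 273.001) / 32
= 0.8235 / 32
= 0.0257

0.0257


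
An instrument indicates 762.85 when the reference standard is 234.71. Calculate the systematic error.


Systematic error = measured - true
= 762.85 - 234.71
= 528.1400

528.1400


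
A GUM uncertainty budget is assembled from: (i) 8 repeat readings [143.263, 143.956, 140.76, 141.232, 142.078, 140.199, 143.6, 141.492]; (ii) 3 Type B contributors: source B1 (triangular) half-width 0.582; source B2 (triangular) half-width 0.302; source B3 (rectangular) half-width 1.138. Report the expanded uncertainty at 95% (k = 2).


mean = (143.263 + 143.956 + 140.76 + 141.232 + 142.078 + 140.199 + 143.6 + 141.492) / 8 = 142.0725
s = sqrt(sum((x - mean)^2)/(n-1)) = 1.3925428
u_A = s / sqrt(n) = 1.3925428 / sqrt(8) = 0.49233823
u_B1 = 0.582 / sqrt(6) = 0.23760051
u_B2 = 0.302 / sqrt(6) = 0.12329098
u_B3 = 1.138 / sqrt(3) = 0.65702461
uc = sqrt(0.49233823^2 + 0.23760051^2 + 0.12329098^2 + 0.65702461^2) = 0.8635583
U = k * uc = 2 * 0.8635583
U = 1.7271

1.7271


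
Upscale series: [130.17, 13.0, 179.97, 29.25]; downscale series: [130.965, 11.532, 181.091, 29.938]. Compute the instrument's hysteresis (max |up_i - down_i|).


|130.17 - 130.965| = 0.7950
|13.0 - 11.532| = 1.4680
|179.97 - 181.091| = 1.1210
|29.25 - 29.938| = 0.6880
hysteresis = max(diffs) = 1.4680

1.4680


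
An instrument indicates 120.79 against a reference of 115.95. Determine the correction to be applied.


Correction = standard - reading
= 115.95 - 120.79
= -4.8400

-4.8400


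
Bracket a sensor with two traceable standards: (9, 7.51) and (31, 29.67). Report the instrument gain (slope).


slope = (y2 - y1) / (x2 - x1)
= (29.67 - 7.51) / (31 - 9)
= 22.1600 / 22
= 1.0073

1.0073


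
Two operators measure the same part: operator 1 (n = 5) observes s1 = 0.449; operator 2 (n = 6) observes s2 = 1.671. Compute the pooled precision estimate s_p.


s_p = sqrt(((n1-1)*s1^2 + (n2-1)*s2^2) / (n1+n2-2))
numerator = (5-1)*0.449^2 + (6-1)*1.671^2 = 0.806404 + 13.961205 = 14.767609
denominator = 5 + 6 - 2 = 9
s_p^2 = 14.767609 / 9 = 1.6408454
s_p = sqrt(1.6408454) = 1.2810

1.2810


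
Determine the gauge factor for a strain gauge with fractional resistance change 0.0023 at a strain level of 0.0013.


GF = (dR/R) / epsilon
= 0.0023 / 0.0013
= 1.7692

1.7692


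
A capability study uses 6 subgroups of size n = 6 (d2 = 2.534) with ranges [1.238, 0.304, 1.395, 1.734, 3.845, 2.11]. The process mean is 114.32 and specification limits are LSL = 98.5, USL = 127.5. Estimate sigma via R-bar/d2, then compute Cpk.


R_bar = (1.238 + 0.304 + 1.395 + 1.734 + 3.845 + 2.11) / 6 = 1.771
sigma = R_bar / d2 = 1.771 / 2.534 = 0.69889503
Cp = (USL - LSL)/(6*sigma) = (127.5 - 98.5)/(6*0.69889503) = 6.9157
Cpu = (127.5 - 114.32)/(3*0.69889503) = 6.2861
Cpl = (114.32 - 98.5)/(3*0.69889503) = 7.5452
Cpk = min(Cpu, Cpl) = 6.2861

6.2861


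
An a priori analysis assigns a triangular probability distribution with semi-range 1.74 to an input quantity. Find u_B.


u_B = half_width / sqrt(6)
u_B = 1.74 / 2.4494897
u_B = 0.7104

0.7104


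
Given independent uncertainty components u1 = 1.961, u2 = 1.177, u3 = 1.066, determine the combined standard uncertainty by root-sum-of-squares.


uc = sqrt(1.961^2 + 1.177^2 + 1.066^2)
uc = sqrt(6.367206)
uc = 2.5233

2.5233


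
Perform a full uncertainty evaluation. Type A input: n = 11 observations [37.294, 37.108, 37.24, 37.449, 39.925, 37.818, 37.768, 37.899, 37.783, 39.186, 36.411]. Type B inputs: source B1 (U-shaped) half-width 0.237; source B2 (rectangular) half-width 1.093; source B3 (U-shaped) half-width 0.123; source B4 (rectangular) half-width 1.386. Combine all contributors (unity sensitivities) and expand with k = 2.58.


mean = (37.294 + 37.108 + 37.24 + 37.449 + 39.925 + 37.818 + 37.768 + 37.899 + 37.783 + 39.186 + 36.411) / 11 = 37.80736364
s = sqrt(sum((x - mean)^2)/(n-1)) = 0.97716347
u_A = s / sqrt(n) = 0.97716347 / sqrt(11) = 0.29462587
u_B1 = 0.237 / sqrt(2) = 0.16758431
u_B2 = 1.093 / sqrt(3) = 0.63104384
u_B3 = 0.123 / sqrt(2) = 0.086974134
u_B4 = 1.386 / sqrt(3) = 0.80020747
uc = sqrt(0.29462587^2 + 0.16758431^2 + 0.63104384^2 + 0.086974134^2 + 0.80020747^2) = 1.0774979
U = k * uc = 2.58 * 1.0774979
U = 2.7799

2.7799


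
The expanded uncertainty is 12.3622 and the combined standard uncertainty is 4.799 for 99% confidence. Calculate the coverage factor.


k = U / uc
k = 12.3622 / 4.799
k = 2.576

2.576


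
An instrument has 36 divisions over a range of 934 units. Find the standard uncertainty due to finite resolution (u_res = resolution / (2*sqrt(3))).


resolution = range / divisions
resolution = 934 / 36 = 25.944444
u_res = resolution / (2*sqrt(3))
u_res = 25.944444 / 3.4641016
u_res = 7.4895

7.4895


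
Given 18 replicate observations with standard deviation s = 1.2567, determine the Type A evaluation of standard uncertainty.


u_A = s / sqrt(n)
u_A = 1.2567 / sqrt(18)
u_A = 1.2567 / 4.2426407
u_A = 0.2962

0.2962


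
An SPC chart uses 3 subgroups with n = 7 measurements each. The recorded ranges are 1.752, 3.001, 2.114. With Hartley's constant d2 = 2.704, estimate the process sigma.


R_bar = (1.752 + 3.001 + 2.114) / 3
R_bar = 6.867 / 3 = 2.289
sigma_hat = R_bar / d2 = 2.289 / 2.704 = 0.8465

0.8465


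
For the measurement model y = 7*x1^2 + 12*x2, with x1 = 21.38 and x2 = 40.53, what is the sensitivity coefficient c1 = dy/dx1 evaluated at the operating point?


y = 7*x1^2 + 12*x2
dy/dx1 = 2*7*x1
Evaluate at x1 = 21.38: c1 = 14 * 21.38
c1 = 299.3200

299.3200


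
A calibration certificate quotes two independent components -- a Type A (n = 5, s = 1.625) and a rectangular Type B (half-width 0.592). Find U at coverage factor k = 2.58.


u_A = s / sqrt(n) = 1.625 / sqrt(5) = 0.72672209
u_B = half_width / sqrt(3) = 0.592 / sqrt(3) = 0.34179136
uc = sqrt(u_A^2 + u_B^2) = sqrt(0.72672209^2 + 0.34179136^2) = 0.80308551
U = k * uc = 2.58 * 0.80308551
U = 2.0720

2.0720


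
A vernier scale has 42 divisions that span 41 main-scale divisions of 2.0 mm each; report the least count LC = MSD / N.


LC = MSD / n_div
= 2.0 / 42
= 0.0476

0.0476


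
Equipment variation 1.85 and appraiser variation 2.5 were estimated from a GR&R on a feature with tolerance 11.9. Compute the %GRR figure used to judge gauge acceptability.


GRR = sqrt(EV^2 + AV^2) = sqrt(1.85^2 + 2.5^2) = 3.1100643
%GRR = GRR / tol * 100 = 3.1100643 / 11.9 * 100
%GRR = 26.1350

26.1350


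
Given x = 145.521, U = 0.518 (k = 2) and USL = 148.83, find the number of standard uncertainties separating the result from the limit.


u = U / k = 0.518 / 2 = 0.259
margin = |USL - x| = |148.83 - 145.521| = 3.309
z = margin / u = 3.309 / 0.259
z = 12.7761

12.7761


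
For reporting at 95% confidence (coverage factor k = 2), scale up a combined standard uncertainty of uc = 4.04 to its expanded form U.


U = k * uc
U = 2 * 4.04
U = 8.0800

8.0800


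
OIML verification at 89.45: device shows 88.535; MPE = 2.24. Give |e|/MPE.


e = indication - reference = 88.535 - 89.45 = -0.9150
|e| = 0.9150
ratio = |e| / MPE = 0.9150 / 2.24
ratio = 0.4085

0.4085


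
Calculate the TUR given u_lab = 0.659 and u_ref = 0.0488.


TUR = u_lab / u_ref
= 0.659 / 0.0488
= 13.5041

13.5041


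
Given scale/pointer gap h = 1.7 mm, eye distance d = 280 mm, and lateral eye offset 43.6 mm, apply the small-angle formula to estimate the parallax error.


error = h * offset / d
= 1.7 * 43.6 / 280
= 0.2647

0.2647


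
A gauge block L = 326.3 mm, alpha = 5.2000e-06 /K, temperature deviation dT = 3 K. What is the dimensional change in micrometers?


dL = L * alpha * dT
= 326.3 * 5.2000e-06 * 3
= 0.0050903 mm
dL_um = 0.0050903 * 1000 = 5.0903 um

5.0903


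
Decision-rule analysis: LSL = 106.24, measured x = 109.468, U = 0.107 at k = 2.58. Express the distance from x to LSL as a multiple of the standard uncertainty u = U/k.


u = U / k = 0.107 / 2.58 = 0.041472868
margin = |LSL - x| = |106.24 - 109.468| = 3.228
z = margin / u = 3.228 / 0.041472868
z = 77.8340

77.8340


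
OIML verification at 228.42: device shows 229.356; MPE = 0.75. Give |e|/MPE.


e = indication - reference = 229.356 - 228.42 = 0.9360
|e| = 0.9360
ratio = |e| / MPE = 0.9360 / 0.75
ratio = 1.2480

1.2480


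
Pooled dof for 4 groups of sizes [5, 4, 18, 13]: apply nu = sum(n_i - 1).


nu = sum_i (n_i - 1)
nu = ((5 - 1) + (4 - 1) + (18 - 1) + (13 - 1))
nu = 4 + 3 + 17 + 12
nu = 36

36


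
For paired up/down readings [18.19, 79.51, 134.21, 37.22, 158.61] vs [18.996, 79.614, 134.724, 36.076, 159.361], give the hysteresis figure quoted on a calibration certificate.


|18.19 - 18.996| = 0.8060
|79.51 - 79.614| = 0.1040
|134.21 - 134.724| = 0.5140
|37.22 - 36.076| = 1.1440
|158.61 - 159.361| = 0.7510
hysteresis = max(diffs) = 1.1440

1.1440


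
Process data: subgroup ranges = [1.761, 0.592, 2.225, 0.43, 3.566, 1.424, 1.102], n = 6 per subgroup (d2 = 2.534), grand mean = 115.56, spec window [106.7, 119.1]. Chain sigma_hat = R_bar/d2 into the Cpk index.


R_bar = (1.761 + 0.592 + 2.225 + 0.43 + 3.566 + 1.424 + 1.102) / 7 = 1.5857143
sigma = R_bar / d2 = 1.5857143 / 2.534 = 0.62577518
Cp = (USL - LSL)/(6*sigma) = (119.1 - 106.7)/(6*0.62577518) = 3.3026
Cpu = (119.1 - 115.56)/(3*0.62577518) = 1.8857
Cpl = (115.56 - 106.7)/(3*0.62577518) = 4.7195
Cpk = min(Cpu, Cpl) = 1.8857

1.8857


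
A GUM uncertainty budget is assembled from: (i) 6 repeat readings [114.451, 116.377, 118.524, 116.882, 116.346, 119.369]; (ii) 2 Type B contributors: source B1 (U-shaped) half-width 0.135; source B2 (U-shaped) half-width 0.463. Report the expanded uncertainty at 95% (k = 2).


mean = (114.451 + 116.377 + 118.524 + 116.882 + 116.346 + 119.369) / 6 = 116.9915
s = sqrt(sum((x - mean)^2)/(n-1)) = 1.7470818
u_A = s / sqrt(n) = 1.7470818 / sqrt(6) = 0.71324316
u_B1 = 0.135 / sqrt(2) = 0.095459415
u_B2 = 0.463 / sqrt(2) = 0.32739044
uc = sqrt(0.71324316^2 + 0.095459415^2 + 0.32739044^2) = 0.79057751
U = k * uc = 2 * 0.79057751
U = 1.5812

1.5812


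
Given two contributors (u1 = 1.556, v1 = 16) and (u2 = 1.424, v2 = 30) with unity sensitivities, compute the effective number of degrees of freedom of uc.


uc = sqrt(u1^2 + u2^2) = sqrt(1.556^2 + 1.424^2) = 2.1092444
v_eff = uc^4 / (u1^4/v1 + u2^4/v2)
= 2.1092444^4 / (1.556^4/16 + 1.424^4/30)
= 19.792817 / 0.50343124
v_eff = 39.3158

39.3158


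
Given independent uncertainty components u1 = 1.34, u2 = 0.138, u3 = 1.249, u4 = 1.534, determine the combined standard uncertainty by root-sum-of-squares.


uc = sqrt(1.34^2 + 0.138^2 + 1.249^2 + 1.534^2)
uc = sqrt(5.727801)
uc = 2.3933

2.3933


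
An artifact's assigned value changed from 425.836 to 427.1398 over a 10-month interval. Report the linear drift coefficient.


rate = (v2 - v1) / months
= (427.1398 - 425.836) / 10
= 1.3038 / 10
= 0.1304

0.1304


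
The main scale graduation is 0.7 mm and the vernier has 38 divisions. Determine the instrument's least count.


LC = MSD / n_div
= 0.7 / 38
= 0.0184

0.0184


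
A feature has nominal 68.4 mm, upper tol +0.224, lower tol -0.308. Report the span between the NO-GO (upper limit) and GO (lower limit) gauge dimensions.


GO = nominal - lower_tol (smallest hole = maximum material condition)
GO = 68.4 - 0.308 = 68.092
NO-GO = nominal + upper_tol (largest hole = least material condition)
NO-GO = 68.4 + 0.224 = 68.624
spread = NO-GO - GO = 68.624 - 68.092 = 0.5320

0.5320


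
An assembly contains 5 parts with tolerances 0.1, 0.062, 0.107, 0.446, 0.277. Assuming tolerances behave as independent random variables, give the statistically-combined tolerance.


RSS = sqrt(0.1^2 + 0.062^2 + 0.107^2 + 0.446^2 + 0.277^2)
= sqrt(0.300938)
= 0.5486

0.5486


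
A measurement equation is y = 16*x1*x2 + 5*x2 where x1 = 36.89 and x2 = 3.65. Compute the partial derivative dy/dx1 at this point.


y = 16*x1*x2 + 5*x2
dy/dx1 = 16*x2
Evaluate at x2 = 3.65: c1 = 16 * 3.65
c1 = 58.4000

58.4000


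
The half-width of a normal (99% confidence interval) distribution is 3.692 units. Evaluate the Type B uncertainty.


u_B = half_width / 2.576
u_B = 3.692 / 2.576
u_B = 1.4332

1.4332


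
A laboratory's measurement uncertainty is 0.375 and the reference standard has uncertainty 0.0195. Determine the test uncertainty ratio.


TUR = u_lab / u_ref
= 0.375 / 0.0195
= 19.2308

19.2308


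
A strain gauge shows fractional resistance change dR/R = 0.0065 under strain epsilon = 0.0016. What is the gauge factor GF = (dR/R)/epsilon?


GF = (dR/R) / epsilon
= 0.0065 / 0.0016
= 4.0625

4.0625


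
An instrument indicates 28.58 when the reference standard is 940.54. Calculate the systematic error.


Systematic error = measured - true
= 28.58 - 940.54
= -911.9600

-911.9600


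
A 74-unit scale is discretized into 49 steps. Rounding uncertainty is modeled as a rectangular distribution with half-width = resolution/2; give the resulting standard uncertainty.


resolution = range / divisions
resolution = 74 / 49 = 1.5102041
u_res = resolution / (2*sqrt(3))
u_res = 1.5102041 / 3.4641016
u_res = 0.4360

0.4360


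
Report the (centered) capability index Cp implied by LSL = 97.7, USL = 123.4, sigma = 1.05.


Cp = (USL - LSL) / (6 * sigma)
= (123.4 - 97.7) / (6 * 1.05)
= 25.7000 / 6.3000
= 4.0794

4.0794


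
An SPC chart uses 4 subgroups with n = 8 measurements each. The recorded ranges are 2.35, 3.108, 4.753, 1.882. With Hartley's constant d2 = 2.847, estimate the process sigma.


R_bar = (2.35 + 3.108 + 4.753 + 1.882) / 4
R_bar = 12.093 / 4 = 3.02325
sigma_hat = R_bar / d2 = 3.02325 / 2.847 = 1.0619

1.0619


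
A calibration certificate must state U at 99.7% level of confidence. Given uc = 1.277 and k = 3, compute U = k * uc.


U = k * uc
U = 3 * 1.277
U = 3.8310

3.8310


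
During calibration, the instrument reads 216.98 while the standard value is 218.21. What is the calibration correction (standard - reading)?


Correction = standard - reading
= 218.21 - 216.98
= 1.2300

1.2300


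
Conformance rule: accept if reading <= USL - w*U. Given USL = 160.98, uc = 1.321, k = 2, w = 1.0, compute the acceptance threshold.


U = k * uc = 2 * 1.321 = 2.642
guard band g = w * U = 1.0 * 2.642 = 2.642
AL = USL - g = 160.98 - 2.642
AL = 158.3380

158.3380


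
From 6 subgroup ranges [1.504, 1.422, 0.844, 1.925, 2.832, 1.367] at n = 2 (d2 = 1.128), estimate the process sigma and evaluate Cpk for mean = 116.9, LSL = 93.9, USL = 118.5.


R_bar = (1.504 + 1.422 + 0.844 + 1.925 + 2.832 + 1.367) / 6 = 1.649
sigma = R_bar / d2 = 1.649 / 1.128 = 1.4618794
Cp = (USL - LSL)/(6*sigma) = (118.5 - 93.9)/(6*1.4618794) = 2.8046
Cpu = (118.5 - 116.9)/(3*1.4618794) = 0.3648
Cpl = (116.9 - 93.9)/(3*1.4618794) = 5.2444
Cpk = min(Cpu, Cpl) = 0.3648

0.3648


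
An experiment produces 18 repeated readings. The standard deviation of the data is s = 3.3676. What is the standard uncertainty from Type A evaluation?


u_A = s / sqrt(n)
u_A = 3.3676 / sqrt(18)
u_A = 3.3676 / 4.2426407
u_A = 0.7938

0.7938


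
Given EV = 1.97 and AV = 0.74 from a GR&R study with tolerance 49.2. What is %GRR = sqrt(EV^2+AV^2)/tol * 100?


GRR = sqrt(EV^2 + AV^2) = sqrt(1.97^2 + 0.74^2) = 2.1044002
%GRR = GRR / tol * 100 = 2.1044002 / 49.2 * 100
%GRR = 4.2772

4.2772


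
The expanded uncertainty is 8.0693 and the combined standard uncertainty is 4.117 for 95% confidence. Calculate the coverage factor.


k = U / uc
k = 8.0693 / 4.117
k = 1.96

1.96


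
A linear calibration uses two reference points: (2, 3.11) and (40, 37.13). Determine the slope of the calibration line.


slope = (y2 - y1) / (x2 - x1)
= (37.13 - 3.11) / (40 - 2)
= 34.0200 / 38
= 0.8953

0.8953


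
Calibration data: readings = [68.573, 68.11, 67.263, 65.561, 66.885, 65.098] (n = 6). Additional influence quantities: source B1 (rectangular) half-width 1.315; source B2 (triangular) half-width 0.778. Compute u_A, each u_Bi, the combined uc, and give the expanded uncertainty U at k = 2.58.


mean = (68.573 + 68.11 + 67.263 + 65.561 + 66.885 + 65.098) / 6 = 66.915
s = sqrt(sum((x - mean)^2)/(n-1)) = 1.3735937
u_A = s / sqrt(n) = 1.3735937 / sqrt(6) = 0.56076728
u_B1 = 1.315 / sqrt(3) = 0.7592156
u_B2 = 0.778 / sqrt(6) = 0.31761717
uc = sqrt(0.56076728^2 + 0.7592156^2 + 0.31761717^2) = 0.99586592
U = k * uc = 2.58 * 0.99586592
U = 2.5693

2.5693


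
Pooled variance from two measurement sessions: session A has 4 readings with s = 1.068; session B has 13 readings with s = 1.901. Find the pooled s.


s_p = sqrt(((n1-1)*s1^2 + (n2-1)*s2^2) / (n1+n2-2))
numerator = (4-1)*1.068^2 + (13-1)*1.901^2 = 3.421872 + 43.365612 = 46.787484
denominator = 4 + 13 - 2 = 15
s_p^2 = 46.787484 / 15 = 3.1191656
s_p = sqrt(3.1191656) = 1.7661

1.7661


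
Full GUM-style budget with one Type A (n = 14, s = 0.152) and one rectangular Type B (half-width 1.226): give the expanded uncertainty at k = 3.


u_A = s / sqrt(n) = 0.152 / sqrt(14) = 0.040623709
u_B = half_width / sqrt(3) = 1.226 / sqrt(3) = 0.70783143
uc = sqrt(u_A^2 + u_B^2) = sqrt(0.040623709^2 + 0.70783143^2) = 0.70899621
U = k * uc = 3 * 0.70899621
U = 2.1270

2.1270


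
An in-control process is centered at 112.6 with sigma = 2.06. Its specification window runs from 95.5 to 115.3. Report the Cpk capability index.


Cpu = (USL - mean) / (3*sigma) = (115.3 - 112.6) / (3*2.06) = 0.4369
Cpl = (mean - LSL) / (3*sigma) = (112.6 - 95.5) / (3*2.06) = 2.7670
Cpk = min(Cpu, Cpl) = 0.4369

0.4369


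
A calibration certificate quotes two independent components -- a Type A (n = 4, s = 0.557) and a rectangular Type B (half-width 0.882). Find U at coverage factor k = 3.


u_A = s / sqrt(n) = 0.557 / sqrt(4) = 0.2785
u_B = half_width / sqrt(3) = 0.882 / sqrt(3) = 0.50922294
uc = sqrt(u_A^2 + u_B^2) = sqrt(0.2785^2 + 0.50922294^2) = 0.58040525
U = k * uc = 3 * 0.58040525
U = 1.7412

1.7412


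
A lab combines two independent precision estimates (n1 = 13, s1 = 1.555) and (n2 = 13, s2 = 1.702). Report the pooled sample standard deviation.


s_p = sqrt(((n1-1)*s1^2 + (n2-1)*s2^2) / (n1+n2-2))
numerator = (13-1)*1.555^2 + (13-1)*1.702^2 = 29.0163 + 34.761648 = 63.777948
denominator = 13 + 13 - 2 = 24
s_p^2 = 63.777948 / 24 = 2.6574145
s_p = sqrt(2.6574145) = 1.6302

1.6302


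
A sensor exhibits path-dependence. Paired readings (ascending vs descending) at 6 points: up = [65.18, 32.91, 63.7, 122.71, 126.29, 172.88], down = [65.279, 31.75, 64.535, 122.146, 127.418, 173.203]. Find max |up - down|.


|65.18 - 65.279| = 0.0990
|32.91 - 31.75| = 1.1600
|63.7 - 64.535| = 0.8350
|122.71 - 122.146| = 0.5640
|126.29 - 127.418| = 1.1280
|172.88 - 173.203| = 0.3230
hysteresis = max(diffs) = 1.1600

1.1600


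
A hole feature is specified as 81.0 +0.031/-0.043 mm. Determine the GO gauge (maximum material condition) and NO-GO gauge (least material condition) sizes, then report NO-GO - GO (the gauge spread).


GO = nominal - lower_tol (smallest hole = maximum material condition)
GO = 81.0 - 0.043 = 80.957
NO-GO = nominal + upper_tol (largest hole = least material condition)
NO-GO = 81.0 + 0.031 = 81.031
spread = NO-GO - GO = 81.031 - 80.957 = 0.0740

0.0740


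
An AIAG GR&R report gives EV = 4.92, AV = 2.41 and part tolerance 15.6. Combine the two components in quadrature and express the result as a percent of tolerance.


GRR = sqrt(EV^2 + AV^2) = sqrt(4.92^2 + 2.41^2) = 5.4785491
%GRR = GRR / tol * 100 = 5.4785491 / 15.6 * 100
%GRR = 35.1189

35.1189


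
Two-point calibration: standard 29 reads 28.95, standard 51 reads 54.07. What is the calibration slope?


slope = (y2 - y1) / (x2 - x1)
= (54.07 - 28.95) / (51 - 29)
= 25.1200 / 22
= 1.1418

1.1418


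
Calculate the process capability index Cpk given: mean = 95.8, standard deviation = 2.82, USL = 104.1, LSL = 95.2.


Cpu = (USL - mean) / (3*sigma) = (104.1 - 95.8) / (3*2.82) = 0.9811
Cpl = (mean - LSL) / (3*sigma) = (95.8 - 95.2) / (3*2.82) = 0.0709
Cpk = min(Cpu, Cpl) = 0.0709

0.0709


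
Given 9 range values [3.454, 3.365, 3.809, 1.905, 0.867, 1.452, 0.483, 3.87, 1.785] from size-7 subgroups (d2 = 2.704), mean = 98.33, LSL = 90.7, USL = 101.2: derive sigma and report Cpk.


R_bar = (3.454 + 3.365 + 3.809 + 1.905 + 0.867 + 1.452 + 0.483 + 3.87 + 1.785) / 9 = 2.3322222
sigma = R_bar / d2 = 2.3322222 / 2.704 = 0.86250821
Cp = (USL - LSL)/(6*sigma) = (101.2 - 90.7)/(6*0.86250821) = 2.0290
Cpu = (101.2 - 98.33)/(3*0.86250821) = 1.1092
Cpl = (98.33 - 90.7)/(3*0.86250821) = 2.9488
Cpk = min(Cpu, Cpl) = 1.1092

1.1092


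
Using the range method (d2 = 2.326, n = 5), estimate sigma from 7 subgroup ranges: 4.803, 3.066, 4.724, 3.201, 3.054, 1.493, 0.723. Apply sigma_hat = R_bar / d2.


R_bar = (4.803 + 3.066 + 4.724 + 3.201 + 3.054 + 1.493 + 0.723) / 7
R_bar = 21.064 / 7 = 3.0091429
sigma_hat = R_bar / d2 = 3.0091429 / 2.326 = 1.2937

1.2937


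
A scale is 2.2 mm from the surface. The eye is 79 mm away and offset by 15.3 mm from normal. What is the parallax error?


error = h * offset / d
= 2.2 * 15.3 / 79
= 0.4261

0.4261


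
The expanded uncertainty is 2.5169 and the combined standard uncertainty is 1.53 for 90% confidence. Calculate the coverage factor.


k = U / uc
k = 2.5169 / 1.53
k = 1.645

1.645


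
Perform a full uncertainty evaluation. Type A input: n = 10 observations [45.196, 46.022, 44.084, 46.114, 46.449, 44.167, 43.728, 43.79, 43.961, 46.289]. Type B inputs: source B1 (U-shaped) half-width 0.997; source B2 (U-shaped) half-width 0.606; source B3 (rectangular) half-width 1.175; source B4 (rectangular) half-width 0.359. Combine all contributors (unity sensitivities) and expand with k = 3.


mean = (45.196 + 46.022 + 44.084 + 46.114 + 46.449 + 44.167 + 43.728 + 43.79 + 43.961 + 46.289) / 10 = 44.98
s = sqrt(sum((x - mean)^2)/(n-1)) = 1.1438516
u_A = s / sqrt(n) = 1.1438516 / sqrt(10) = 0.36171764
u_B1 = 0.997 / sqrt(2) = 0.70498546
u_B2 = 0.606 / sqrt(2) = 0.42850671
u_B3 = 1.175 / sqrt(3) = 0.67838657
u_B4 = 0.359 / sqrt(3) = 0.20726875
uc = sqrt(0.36171764^2 + 0.70498546^2 + 0.42850671^2 + 0.67838657^2 + 0.20726875^2) = 1.1465735
U = k * uc = 3 * 1.1465735
U = 3.4397

3.4397


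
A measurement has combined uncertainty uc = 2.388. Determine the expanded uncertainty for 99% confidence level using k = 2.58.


U = k * uc
U = 2.58 * 2.388
U = 6.1610

6.1610


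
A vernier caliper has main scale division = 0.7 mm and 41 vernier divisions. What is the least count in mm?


LC = MSD / n_div
= 0.7 / 41
= 0.0171

0.0171


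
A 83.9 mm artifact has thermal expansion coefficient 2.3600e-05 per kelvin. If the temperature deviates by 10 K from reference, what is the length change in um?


dL = L * alpha * dT
= 83.9 * 2.3600e-05 * 10
= 0.0198004 mm
dL_um = 0.0198004 * 1000 = 19.8004 um

19.8004


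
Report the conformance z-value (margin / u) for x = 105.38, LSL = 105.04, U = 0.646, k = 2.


u = U / k = 0.646 / 2 = 0.323
margin = |LSL - x| = |105.04 - 105.38| = 0.34
z = margin / u = 0.34 / 0.323
z = 1.0526

1.0526


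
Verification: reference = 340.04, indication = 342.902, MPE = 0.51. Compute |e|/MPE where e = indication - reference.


e = indication - reference = 342.902 - 340.04 = 2.8620
|e| = 2.8620
ratio = |e| / MPE = 2.8620 / 0.51
ratio = 5.6118

5.6118


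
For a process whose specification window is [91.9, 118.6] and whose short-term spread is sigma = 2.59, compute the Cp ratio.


Cp = (USL - LSL) / (6 * sigma)
= (118.6 - 91.9) / (6 * 2.59)
= 26.7000 / 15.5400
= 1.7181

1.7181


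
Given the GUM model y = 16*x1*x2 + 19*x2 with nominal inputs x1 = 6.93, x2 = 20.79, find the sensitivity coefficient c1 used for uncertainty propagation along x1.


y = 16*x1*x2 + 19*x2
dy/dx1 = 16*x2
Evaluate at x2 = 20.79: c1 = 16 * 20.79
c1 = 332.6400

332.6400


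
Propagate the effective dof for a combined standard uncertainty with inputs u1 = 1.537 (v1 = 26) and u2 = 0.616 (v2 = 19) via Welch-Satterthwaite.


uc = sqrt(u1^2 + u2^2) = sqrt(1.537^2 + 0.616^2) = 1.6558457
v_eff = uc^4 / (u1^4/v1 + u2^4/v2)
= 1.6558457^4 / (1.537^4/26 + 0.616^4/19)
= 7.5176042 / 0.22222392
v_eff = 33.8290

33.8290


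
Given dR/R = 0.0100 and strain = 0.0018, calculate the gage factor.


GF = (dR/R) / epsilon
= 0.0100 / 0.0018
= 5.5556

5.5556


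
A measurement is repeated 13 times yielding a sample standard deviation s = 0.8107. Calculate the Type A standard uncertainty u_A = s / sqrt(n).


u_A = s / sqrt(n)
u_A = 0.8107 / sqrt(13)
u_A = 0.8107 / 3.6055513
u_A = 0.2248

0.2248


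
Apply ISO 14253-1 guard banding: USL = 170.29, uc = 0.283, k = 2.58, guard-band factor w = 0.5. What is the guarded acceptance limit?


U = k * uc = 2.58 * 0.283 = 0.73014
guard band g = w * U = 0.5 * 0.73014 = 0.36507
AL = USL - g = 170.29 - 0.36507
AL = 169.9249

169.9249


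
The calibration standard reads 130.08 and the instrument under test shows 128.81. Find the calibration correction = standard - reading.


Correction = standard - reading
= 130.08 - 128.81
= 1.2700

1.2700


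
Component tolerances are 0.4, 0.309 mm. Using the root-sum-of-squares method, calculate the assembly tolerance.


RSS = sqrt(0.4^2 + 0.309^2)
= sqrt(0.255481)
= 0.5055

0.5055


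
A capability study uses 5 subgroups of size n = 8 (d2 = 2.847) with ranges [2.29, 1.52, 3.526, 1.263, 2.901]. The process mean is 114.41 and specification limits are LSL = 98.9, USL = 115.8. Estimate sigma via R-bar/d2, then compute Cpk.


R_bar = (2.29 + 1.52 + 3.526 + 1.263 + 2.901) / 5 = 2.3
sigma = R_bar / d2 = 2.3 / 2.847 = 0.80786793
Cp = (USL - LSL)/(6*sigma) = (115.8 - 98.9)/(6*0.80786793) = 3.4865
Cpu = (115.8 - 114.41)/(3*0.80786793) = 0.5735
Cpl = (114.41 - 98.9)/(3*0.80786793) = 6.3996
Cpk = min(Cpu, Cpl) = 0.5735

0.5735


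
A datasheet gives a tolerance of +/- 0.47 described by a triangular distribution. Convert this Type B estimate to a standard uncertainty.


u_B = half_width / sqrt(6)
u_B = 0.47 / 2.4494897
u_B = 0.1919

0.1919


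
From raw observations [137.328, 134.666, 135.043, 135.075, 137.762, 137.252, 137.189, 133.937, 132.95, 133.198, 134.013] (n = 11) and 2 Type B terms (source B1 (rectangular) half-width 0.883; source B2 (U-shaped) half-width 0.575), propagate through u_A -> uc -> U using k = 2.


mean = (137.328 + 134.666 + 135.043 + 135.075 + 137.762 + 137.252 + 137.189 + 133.937 + 132.95 + 133.198 + 134.013) / 11 = 135.3102727
s = sqrt(sum((x - mean)^2)/(n-1)) = 1.7755383
u_A = s / sqrt(n) = 1.7755383 / sqrt(11) = 0.53534494
u_B1 = 0.883 / sqrt(3) = 0.50980029
u_B2 = 0.575 / sqrt(2) = 0.4065864
uc = sqrt(0.53534494^2 + 0.50980029^2 + 0.4065864^2) = 0.84368421
U = k * uc = 2 * 0.84368421
U = 1.6874

1.6874


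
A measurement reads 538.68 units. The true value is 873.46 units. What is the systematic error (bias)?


Systematic error = measured - true
= 538.68 - 873.46
= -334.7800

-334.7800


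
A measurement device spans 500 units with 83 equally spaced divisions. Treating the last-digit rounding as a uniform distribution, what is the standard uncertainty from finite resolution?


resolution = range / divisions
resolution = 500 / 83 = 6.0240964
u_res = resolution / (2*sqrt(3))
u_res = 6.0240964 / 3.4641016
u_res = 1.7390

1.7390


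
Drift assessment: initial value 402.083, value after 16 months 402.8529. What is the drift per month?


rate = (v2 - v1) / months
= (402.8529 - 402.083) / 16
= 0.7699 / 16
= 0.0481

0.0481


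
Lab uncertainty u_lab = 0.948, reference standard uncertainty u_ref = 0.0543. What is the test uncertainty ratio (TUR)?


TUR = u_lab / u_ref
= 0.948 / 0.0543
= 17.4586

17.4586


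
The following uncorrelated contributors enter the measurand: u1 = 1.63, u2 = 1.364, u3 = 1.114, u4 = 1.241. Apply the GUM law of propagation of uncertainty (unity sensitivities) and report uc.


uc = sqrt(1.63^2 + 1.364^2 + 1.114^2 + 1.241^2)
uc = sqrt(7.298473)
uc = 2.7016

2.7016


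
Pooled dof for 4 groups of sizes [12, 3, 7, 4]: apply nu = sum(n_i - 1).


nu = sum_i (n_i - 1)
nu = ((12 - 1) + (3 - 1) + (7 - 1) + (4 - 1))
nu = 11 + 2 + 6 + 3
nu = 22

22


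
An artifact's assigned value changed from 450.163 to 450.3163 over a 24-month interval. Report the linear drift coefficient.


rate = (v2 - v1) / months
= (450.3163 - 450.163) / 24
= 0.1533 / 24
= 0.0064

0.0064


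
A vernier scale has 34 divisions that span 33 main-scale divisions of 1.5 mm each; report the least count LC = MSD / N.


LC = MSD / n_div
= 1.5 / 34
= 0.0441

0.0441


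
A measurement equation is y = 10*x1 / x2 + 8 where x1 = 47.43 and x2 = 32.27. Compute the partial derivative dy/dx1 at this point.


y = 10*x1 / x2 + 8
dy/dx1 = 10/x2
Evaluate at x2 = 32.27: c1 = 10 / 32.27
c1 = 0.3099

0.3099


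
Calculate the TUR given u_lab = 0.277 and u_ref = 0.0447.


TUR = u_lab / u_ref
= 0.277 / 0.0447
= 6.1969

6.1969


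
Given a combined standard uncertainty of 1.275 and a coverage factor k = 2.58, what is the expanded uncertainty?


U = k * uc
U = 2.58 * 1.275
U = 3.2895

3.2895


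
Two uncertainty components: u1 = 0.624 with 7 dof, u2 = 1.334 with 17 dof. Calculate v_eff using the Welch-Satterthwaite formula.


uc = sqrt(u1^2 + u2^2) = sqrt(0.624^2 + 1.334^2) = 1.4727294
v_eff = uc^4 / (u1^4/v1 + u2^4/v2)
= 1.4727294^4 / (0.624^4/7 + 1.334^4/17)
= 4.7042655 / 0.2079426
v_eff = 22.6229

22.6229


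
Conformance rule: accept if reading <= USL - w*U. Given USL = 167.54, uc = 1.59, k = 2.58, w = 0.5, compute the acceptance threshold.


U = k * uc = 2.58 * 1.59 = 4.1022
guard band g = w * U = 0.5 * 4.1022 = 2.0511
AL = USL - g = 167.54 - 2.0511
AL = 165.4889

165.4889


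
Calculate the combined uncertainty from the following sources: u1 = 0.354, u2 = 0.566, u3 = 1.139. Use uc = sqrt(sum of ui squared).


uc = sqrt(0.354^2 + 0.566^2 + 1.139^2)
uc = sqrt(1.742993)
uc = 1.3202

1.3202


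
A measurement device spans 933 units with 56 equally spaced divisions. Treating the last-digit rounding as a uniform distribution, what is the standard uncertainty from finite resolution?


resolution = range / divisions
resolution = 933 / 56 = 16.660714
u_res = resolution / (2*sqrt(3))
u_res = 16.660714 / 3.4641016
u_res = 4.8095

4.8095


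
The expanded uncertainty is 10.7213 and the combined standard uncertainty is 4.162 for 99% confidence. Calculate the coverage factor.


k = U / uc
k = 10.7213 / 4.162
k = 2.576

2.576


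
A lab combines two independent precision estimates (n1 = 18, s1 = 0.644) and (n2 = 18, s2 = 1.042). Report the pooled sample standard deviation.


s_p = sqrt(((n1-1)*s1^2 + (n2-1)*s2^2) / (n1+n2-2))
numerator = (18-1)*0.644^2 + (18-1)*1.042^2 = 7.050512 + 18.457988 = 25.5085
denominator = 18 + 18 - 2 = 34
s_p^2 = 25.5085 / 34 = 0.75025
s_p = sqrt(0.75025) = 0.8662

0.8662


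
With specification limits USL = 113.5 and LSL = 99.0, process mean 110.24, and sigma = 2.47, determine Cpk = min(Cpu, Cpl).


Cpu = (USL - mean) / (3*sigma) = (113.5 - 110.24) / (3*2.47) = 0.4399
Cpl = (mean - LSL) / (3*sigma) = (110.24 - 99.0) / (3*2.47) = 1.5169
Cpk = min(Cpu, Cpl) = 0.4399

0.4399


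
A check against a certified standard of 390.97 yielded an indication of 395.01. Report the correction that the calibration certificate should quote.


Correction = standard - reading
= 390.97 - 395.01
= -4.0400

-4.0400


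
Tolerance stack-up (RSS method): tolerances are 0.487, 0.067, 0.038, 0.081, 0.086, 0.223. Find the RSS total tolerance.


RSS = sqrt(0.487^2 + 0.067^2 + 0.038^2 + 0.081^2 + 0.086^2 + 0.223^2)
= sqrt(0.306788)
= 0.5539

0.5539


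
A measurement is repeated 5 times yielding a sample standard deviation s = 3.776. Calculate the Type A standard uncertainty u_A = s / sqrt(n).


u_A = s / sqrt(n)
u_A = 3.776 / sqrt(5)
u_A = 3.776 / 2.236068
u_A = 1.6887

1.6887


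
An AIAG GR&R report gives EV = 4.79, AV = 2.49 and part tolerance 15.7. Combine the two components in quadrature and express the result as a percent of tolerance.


GRR = sqrt(EV^2 + AV^2) = sqrt(4.79^2 + 2.49^2) = 5.3985368
%GRR = GRR / tol * 100 = 5.3985368 / 15.7 * 100
%GRR = 34.3856

34.3856


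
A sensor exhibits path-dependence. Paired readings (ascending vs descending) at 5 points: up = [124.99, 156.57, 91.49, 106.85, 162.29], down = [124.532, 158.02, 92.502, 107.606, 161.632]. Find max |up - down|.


|124.99 - 124.532| = 0.4580
|156.57 - 158.02| = 1.4500
|91.49 - 92.502| = 1.0120
|106.85 - 107.606| = 0.7560
|162.29 - 161.632| = 0.6580
hysteresis = max(diffs) = 1.4500

1.4500


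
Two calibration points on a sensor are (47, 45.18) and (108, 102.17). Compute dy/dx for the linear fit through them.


slope = (y2 - y1) / (x2 - x1)
= (102.17 - 45.18) / (108 - 47)
= 56.9900 / 61
= 0.9343

0.9343


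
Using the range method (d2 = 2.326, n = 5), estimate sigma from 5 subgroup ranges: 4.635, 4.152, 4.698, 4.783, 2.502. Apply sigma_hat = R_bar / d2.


R_bar = (4.635 + 4.152 + 4.698 + 4.783 + 2.502) / 5
R_bar = 20.77 / 5 = 4.154
sigma_hat = R_bar / d2 = 4.154 / 2.326 = 1.7859

1.7859


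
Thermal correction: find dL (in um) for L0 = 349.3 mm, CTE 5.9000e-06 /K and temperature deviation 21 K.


dL = L * alpha * dT
= 349.3 * 5.9000e-06 * 21
= 0.0432783 mm
dL_um = 0.0432783 * 1000 = 43.2783 um

43.2783


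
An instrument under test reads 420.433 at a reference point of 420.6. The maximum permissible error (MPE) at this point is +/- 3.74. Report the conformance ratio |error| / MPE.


e = indication - reference = 420.433 - 420.6 = -0.1670
|e| = 0.1670
ratio = |e| / MPE = 0.1670 / 3.74
ratio = 0.0447

0.0447


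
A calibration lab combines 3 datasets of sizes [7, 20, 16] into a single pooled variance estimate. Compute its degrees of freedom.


nu = sum_i (n_i - 1)
nu = ((7 - 1) + (20 - 1) + (16 - 1))
nu = 6 + 19 + 15
nu = 40

40


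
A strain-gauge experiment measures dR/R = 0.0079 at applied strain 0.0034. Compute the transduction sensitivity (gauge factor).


GF = (dR/R) / epsilon
= 0.0079 / 0.0034
= 2.3235

2.3235


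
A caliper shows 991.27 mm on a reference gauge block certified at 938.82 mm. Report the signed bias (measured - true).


Systematic error = measured - true
= 991.27 - 938.82
= 52.4500

52.4500
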